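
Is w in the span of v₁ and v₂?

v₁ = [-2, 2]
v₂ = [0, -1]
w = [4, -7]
Yes

Form the augmented matrix and row-reduce:
[v₁|v₂|w] = 
  [ -2,   0,   4]
  [  2,  -1,  -7]
R2 → R2 + (1)·R1
REF = 
  [ -2,   0,   4]
  [  0,  -1,  -3]

No row of the form [0 0 | nonzero], so the system is consistent. Back-substitution gives c₁ = -2, c₂ = 3: w = (-2)·v₁ + (3)·v₂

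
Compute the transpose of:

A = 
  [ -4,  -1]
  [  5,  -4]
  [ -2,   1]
Aᵀ = 
  [ -4,   5,  -2]
  [ -1,  -4,   1]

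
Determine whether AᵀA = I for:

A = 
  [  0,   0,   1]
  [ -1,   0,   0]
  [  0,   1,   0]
Yes

AᵀA = 
  [  1,   0,   0]
  [  0,   1,   0]
  [  0,   0,   1]
= I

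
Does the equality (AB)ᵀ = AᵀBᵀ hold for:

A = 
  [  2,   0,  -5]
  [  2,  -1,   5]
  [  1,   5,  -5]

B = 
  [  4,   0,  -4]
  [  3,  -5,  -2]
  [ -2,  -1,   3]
No

(AB)ᵀ = 
  [ 18,  -5,  29]
  [  5,   0, -20]
  [-23,   9, -29]

AᵀBᵀ = 
  [  4,  -6,  -3]
  [-20,  -5,  16]
  [  0, -30, -10]

The two matrices differ, so (AB)ᵀ ≠ AᵀBᵀ in general. The correct identity is (AB)ᵀ = BᵀAᵀ.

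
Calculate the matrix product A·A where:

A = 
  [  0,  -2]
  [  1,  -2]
A² = A·A:
A²[1,1] = (0)(0) + (-2)(1) = -2
A²[1,2] = (0)(-2) + (-2)(-2) = 4
A²[2,1] = (1)(0) + (-2)(1) = -2
A²[2,2] = (1)(-2) + (-2)(-2) = 2
A² = 
  [ -2,   4]
  [ -2,   2]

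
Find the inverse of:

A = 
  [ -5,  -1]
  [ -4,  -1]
det(A) = (-5)(-1) - (-1)(-4) = 1
For a 2×2 matrix, A⁻¹ = (1/det(A)) · [[d, -b], [-c, a]]
    = (1) · [[-1, 1], [4, -5]]

A⁻¹ = 
  [ -1,   1]
  [  4,  -5]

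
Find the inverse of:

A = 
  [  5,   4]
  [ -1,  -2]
det(A) = (5)(-2) - (4)(-1) = -6
For a 2×2 matrix, A⁻¹ = (1/det(A)) · [[d, -b], [-c, a]]
    = (-1/6) · [[-2, -4], [1, 5]]

A⁻¹ = 
  [ 1/3,  2/3]
  [-1/6, -5/6]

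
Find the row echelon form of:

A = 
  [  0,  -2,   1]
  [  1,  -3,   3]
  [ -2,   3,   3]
Row operations:
Swap R1 ↔ R2
R3 → R3 + (2)·R1
R3 → R3 - (3/2)·R2

Resulting echelon form:
REF = 
  [   1,   -3,    3]
  [   0,   -2,    1]
  [   0,    0, 15/2]

Rank = 3 (number of non-zero pivot rows).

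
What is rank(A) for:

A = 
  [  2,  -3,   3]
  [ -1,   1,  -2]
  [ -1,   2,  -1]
Row reduce:
R2 → R2 + (1/2)·R1
R3 → R3 + (1/2)·R1
R3 → R3 + (1)·R2
REF = 
  [   2,   -3,    3]
  [   0, -1/2, -1/2]
  [   0,    0,    0]
Pivot columns: 1, 2 → 2 pivots.

rank(A) = 2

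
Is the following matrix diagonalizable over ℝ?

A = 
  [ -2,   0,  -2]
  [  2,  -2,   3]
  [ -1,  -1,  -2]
No

Characteristic polynomial: det(λI - A) = λ³ + 6λ² + 13λ + 6
By the rational root theorem any rational root is an integer dividing 6; none of those is a root, so p(λ) has no rational roots and hence (being an irreducible cubic) no repeated roots.
Discriminant of the cubic: Δ = -436
Δ < 0 ⇒ one real eigenvalue and a complex-conjugate pair: λ ≈ -2.689 + 1.558i, -2.689 - 1.558i, -0.6212
Has complex eigenvalues (not diagonalizable over ℝ).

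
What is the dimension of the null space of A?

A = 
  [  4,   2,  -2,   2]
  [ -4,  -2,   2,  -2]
nullity(A) = 3

Row reduce:
R2 → R2 + (1)·R1
REF = 
  [  4,   2,  -2,   2]
  [  0,   0,   0,   0]
Pivot columns: 1 → 1 pivot.
rank(A) = 1, so nullity(A) = 4 - 1 = 3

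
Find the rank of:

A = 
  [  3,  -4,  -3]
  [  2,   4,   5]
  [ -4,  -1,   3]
rank(A) = 3

Row reduce:
R2 → R2 - (2/3)·R1
R3 → R3 + (4/3)·R1
R3 → R3 + (19/20)·R2
REF = 
  [     3,     -4,     -3]
  [     0,   20/3,      7]
  [     0,      0, 113/20]
Pivot columns: 1, 2, 3 → 3 pivots.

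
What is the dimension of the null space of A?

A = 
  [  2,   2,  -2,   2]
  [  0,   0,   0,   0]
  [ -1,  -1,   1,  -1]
nullity(A) = 3

Row reduce:
R3 → R3 + (1/2)·R1
REF = 
  [  2,   2,  -2,   2]
  [  0,   0,   0,   0]
  [  0,   0,   0,   0]
Pivot columns: 1 → 1 pivot.
rank(A) = 1, so nullity(A) = 4 - 1 = 3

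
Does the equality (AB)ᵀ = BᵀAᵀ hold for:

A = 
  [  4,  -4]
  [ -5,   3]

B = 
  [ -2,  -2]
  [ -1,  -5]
Yes

(AB)ᵀ = 
  [ -4,   7]
  [ 12,  -5]

BᵀAᵀ = 
  [ -4,   7]
  [ 12,  -5]

Both sides are equal — this is the standard identity (AB)ᵀ = BᵀAᵀ, which holds for all A, B.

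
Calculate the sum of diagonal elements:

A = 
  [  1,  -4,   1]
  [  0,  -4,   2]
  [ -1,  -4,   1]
-2

tr(A) = 1 + -4 + 1 = -2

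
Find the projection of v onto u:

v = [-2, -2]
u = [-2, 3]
proj_u(v) = [4/13, -6/13]

v·u = (-2)(-2) + (-2)(3) = -2
u·u = (-2)² + (3)² = 13
proj_u(v) = (v·u / u·u) × u = (-2/13) × u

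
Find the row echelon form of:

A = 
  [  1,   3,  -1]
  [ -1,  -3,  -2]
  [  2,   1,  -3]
Row operations:
R2 → R2 + (1)·R1
R3 → R3 - (2)·R1
Swap R2 ↔ R3

Resulting echelon form:
REF = 
  [  1,   3,  -1]
  [  0,  -5,  -1]
  [  0,   0,  -3]

Rank = 3 (number of non-zero pivot rows).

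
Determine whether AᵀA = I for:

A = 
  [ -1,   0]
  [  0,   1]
Yes

AᵀA = 
  [  1,   0]
  [  0,   1]
= I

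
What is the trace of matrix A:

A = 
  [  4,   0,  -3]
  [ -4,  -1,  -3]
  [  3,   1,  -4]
-1

tr(A) = 4 + -1 + -4 = -1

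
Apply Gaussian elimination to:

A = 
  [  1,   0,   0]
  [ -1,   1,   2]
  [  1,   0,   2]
Row operations:
R2 → R2 + (1)·R1
R3 → R3 - (1)·R1

Resulting echelon form:
REF = 
  [  1,   0,   0]
  [  0,   1,   2]
  [  0,   0,   2]

Rank = 3 (number of non-zero pivot rows).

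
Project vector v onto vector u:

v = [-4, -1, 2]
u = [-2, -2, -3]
v·u = (-4)(-2) + (-1)(-2) + (2)(-3) = 4
u·u = (-2)² + (-2)² + (-3)² = 17
proj_u(v) = (v·u / u·u) × u = (4/17) × u

proj_u(v) = [-8/17, -8/17, -12/17]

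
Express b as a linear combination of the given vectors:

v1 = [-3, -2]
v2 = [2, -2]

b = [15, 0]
c1 = -3, c2 = 3

b = -3·v1 + 3·v2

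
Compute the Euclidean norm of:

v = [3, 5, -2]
6.164

||v||₂ = √((3)² + (5)² + (-2)²) = √38 = 6.164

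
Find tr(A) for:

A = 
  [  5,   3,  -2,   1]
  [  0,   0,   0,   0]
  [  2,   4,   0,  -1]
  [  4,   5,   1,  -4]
1

tr(A) = 5 + 0 + 0 + -4 = 1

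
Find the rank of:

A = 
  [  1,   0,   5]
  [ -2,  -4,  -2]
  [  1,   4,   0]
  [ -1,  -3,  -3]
rank(A) = 3

Row reduce:
R2 → R2 + (2)·R1
R3 → R3 - (1)·R1
R4 → R4 + (1)·R1
R3 → R3 + (1)·R2
R4 → R4 - (3/4)·R2
R4 → R4 + (4/3)·R3
REF = 
  [  1,   0,   5]
  [  0,  -4,   8]
  [  0,   0,   3]
  [  0,   0,   0]
Pivot columns: 1, 2, 3 → 3 pivots.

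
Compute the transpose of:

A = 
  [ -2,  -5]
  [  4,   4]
Aᵀ = 
  [ -2,   4]
  [ -5,   4]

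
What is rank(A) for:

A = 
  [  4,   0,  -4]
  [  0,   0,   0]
rank(A) = 1

Row reduce:
(no row operations needed)
REF = 
  [  4,   0,  -4]
  [  0,   0,   0]
Pivot columns: 1 → 1 pivot.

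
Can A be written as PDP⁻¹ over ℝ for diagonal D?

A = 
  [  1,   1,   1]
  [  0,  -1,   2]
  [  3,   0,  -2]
No

Characteristic polynomial: det(λI - A) = λ³ + 2λ² - 4λ - 11
By the rational root theorem any rational root is an integer dividing 11; none of those is a root, so p(λ) has no rational roots and hence (being an irreducible cubic) no repeated roots.
Discriminant of the cubic: Δ = -1011
Δ < 0 ⇒ one real eigenvalue and a complex-conjugate pair: λ ≈ 2.172, -2.086 + 0.8436i, -2.086 - 0.8436i
Has complex eigenvalues (not diagonalizable over ℝ).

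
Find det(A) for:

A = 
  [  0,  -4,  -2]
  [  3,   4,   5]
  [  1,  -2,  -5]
Cofactor expansion along row 1:
det(A) = (0)·((4)(-5) - (5)(-2)) - (-4)·((3)(-5) - (5)(1)) + (-2)·((3)(-2) - (4)(1))
  = (0)(-10) - (-4)(-20) + (-2)(-10)
  = -60

det(A) = -60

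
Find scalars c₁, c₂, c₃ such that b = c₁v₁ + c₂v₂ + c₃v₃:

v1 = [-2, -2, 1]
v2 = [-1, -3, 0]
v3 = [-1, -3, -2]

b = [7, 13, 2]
c1 = -2, c2 = -1, c3 = -2

b = -2·v1 + -1·v2 + -2·v3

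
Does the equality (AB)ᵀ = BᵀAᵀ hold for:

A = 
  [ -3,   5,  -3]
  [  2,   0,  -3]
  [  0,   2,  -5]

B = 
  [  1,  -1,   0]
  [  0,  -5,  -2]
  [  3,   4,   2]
Yes

(AB)ᵀ = 
  [-12,  -7, -15]
  [-34, -14, -30]
  [-16,  -6, -14]

BᵀAᵀ = 
  [-12,  -7, -15]
  [-34, -14, -30]
  [-16,  -6, -14]

Both sides are equal — this is the standard identity (AB)ᵀ = BᵀAᵀ, which holds for all A, B.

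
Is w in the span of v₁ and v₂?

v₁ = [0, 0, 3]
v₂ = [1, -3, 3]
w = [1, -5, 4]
No

Form the augmented matrix and row-reduce:
[v₁|v₂|w] = 
  [  0,   1,   1]
  [  0,  -3,  -5]
  [  3,   3,   4]
Swap R1 ↔ R3
R3 → R3 + (1/3)·R2
REF = 
  [   3,    3,    4]
  [   0,   -3,   -5]
  [   0,    0, -2/3]

Row 3 reads [0 0 | -2/3], i.e. 0 = -2/3, so the system is inconsistent and w ∉ span{v₁, v₂}.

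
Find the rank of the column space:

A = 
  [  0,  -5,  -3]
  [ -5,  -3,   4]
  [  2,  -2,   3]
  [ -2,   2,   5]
dim(Col(A)) = 3

Row reduce:
Swap R1 ↔ R2
R3 → R3 + (2/5)·R1
R4 → R4 - (2/5)·R1
R3 → R3 - (16/25)·R2
R4 → R4 + (16/25)·R2
R4 → R4 - (37/163)·R3
REF = 
  [    -5,     -3,      4]
  [     0,     -5,     -3]
  [     0,      0, 163/25]
  [     0,      0,      0]
Pivot columns: 1, 2, 3 → 3 pivots.
dim(Col(A)) = number of pivot columns = 3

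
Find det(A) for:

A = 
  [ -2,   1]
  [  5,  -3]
For a 2×2 matrix, det = ad - bc = (-2)(-3) - (1)(5) = 1

det(A) = 1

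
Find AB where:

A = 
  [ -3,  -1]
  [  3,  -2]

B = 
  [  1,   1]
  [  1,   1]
A is 2×2 and B is 2×2, so AB is 2×2. Each entry is (row of A)·(column of B):
AB[1,1] = (-3)(1) + (-1)(1) = -4
AB[1,2] = (-3)(1) + (-1)(1) = -4
AB[2,1] = (3)(1) + (-2)(1) = 1
AB[2,2] = (3)(1) + (-2)(1) = 1

AB = 
  [ -4,  -4]
  [  1,   1]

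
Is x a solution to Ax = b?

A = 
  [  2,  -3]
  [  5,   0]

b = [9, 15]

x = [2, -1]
No

Ax = [7, 10] ≠ b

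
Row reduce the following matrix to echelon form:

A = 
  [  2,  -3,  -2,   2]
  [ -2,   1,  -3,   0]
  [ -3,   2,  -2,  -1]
Row operations:
R2 → R2 + (1)·R1
R3 → R3 + (3/2)·R1
R3 → R3 - (5/4)·R2

Resulting echelon form:
REF = 
  [   2,   -3,   -2,    2]
  [   0,   -2,   -5,    2]
  [   0,    0,  5/4, -1/2]

Rank = 3 (number of non-zero pivot rows).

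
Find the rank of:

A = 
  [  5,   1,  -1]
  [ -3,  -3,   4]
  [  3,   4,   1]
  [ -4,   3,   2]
Row reduce:
R2 → R2 + (3/5)·R1
R3 → R3 - (3/5)·R1
R4 → R4 + (4/5)·R1
R3 → R3 + (17/12)·R2
R4 → R4 + (19/12)·R2
R4 → R4 - (79/77)·R3
REF = 
  [    5,     1,    -1]
  [    0, -12/5,  17/5]
  [    0,     0, 77/12]
  [    0,     0,     0]
Pivot columns: 1, 2, 3 → 3 pivots.

rank(A) = 3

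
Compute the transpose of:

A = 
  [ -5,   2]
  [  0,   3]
Aᵀ = 
  [ -5,   0]
  [  2,   3]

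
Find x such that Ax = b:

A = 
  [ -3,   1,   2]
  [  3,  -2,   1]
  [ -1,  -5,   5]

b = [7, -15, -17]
x = [-3, 2, -2]

Row reduce the augmented matrix [A|b]:
R2 → R2 + (1)·R1
R3 → R3 - (1/3)·R1
R3 → R3 - (16/3)·R2
REF = 
  [   -3,     1,     2,     7]
  [    0,    -1,     3,    -8]
  [    0,     0, -35/3,  70/3]

Back-substitution:
x₃ = (70/3) / (-35/3) = -2
x₂ = (-8 - (3)(-2)) / (-1) = 2
x₁ = (7 - (1)(2) - (2)(-2)) / (-3) = -3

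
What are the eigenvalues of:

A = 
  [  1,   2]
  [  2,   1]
tr(A) = 2, det(A) = -3
Characteristic polynomial: λ² - tr(A)λ + det(A) = λ² - 2λ - 3
λ² - 2λ - 3 = (λ + 1)(λ - 3)

λ = 3, -1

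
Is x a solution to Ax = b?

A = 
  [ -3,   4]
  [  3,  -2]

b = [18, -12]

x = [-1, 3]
No

Ax = [15, -9] ≠ b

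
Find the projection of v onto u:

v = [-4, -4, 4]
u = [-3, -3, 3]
proj_u(v) = [-4, -4, 4]

v·u = (-4)(-3) + (-4)(-3) + (4)(3) = 36
u·u = (-3)² + (-3)² + (3)² = 27
proj_u(v) = (v·u / u·u) × u = (36/27) × u = (4/3) × u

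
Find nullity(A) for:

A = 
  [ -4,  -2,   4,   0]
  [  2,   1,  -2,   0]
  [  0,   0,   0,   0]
nullity(A) = 3

Row reduce:
R2 → R2 + (1/2)·R1
REF = 
  [ -4,  -2,   4,   0]
  [  0,   0,   0,   0]
  [  0,   0,   0,   0]
Pivot columns: 1 → 1 pivot.
rank(A) = 1, so nullity(A) = 4 - 1 = 3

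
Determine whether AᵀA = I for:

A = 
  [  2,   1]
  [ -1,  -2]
No

AᵀA = 
  [  5,   4]
  [  4,   5]
≠ I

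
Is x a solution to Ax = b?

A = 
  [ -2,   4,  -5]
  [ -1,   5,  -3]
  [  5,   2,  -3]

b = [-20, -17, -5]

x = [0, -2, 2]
No

Ax = [-18, -16, -10] ≠ b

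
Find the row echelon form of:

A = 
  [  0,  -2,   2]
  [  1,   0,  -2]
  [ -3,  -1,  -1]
Row operations:
Swap R1 ↔ R2
R3 → R3 + (3)·R1
R3 → R3 - (1/2)·R2

Resulting echelon form:
REF = 
  [  1,   0,  -2]
  [  0,  -2,   2]
  [  0,   0,  -8]

Rank = 3 (number of non-zero pivot rows).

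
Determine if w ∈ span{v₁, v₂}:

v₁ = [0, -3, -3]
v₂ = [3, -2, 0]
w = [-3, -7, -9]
Yes

Form the augmented matrix and row-reduce:
[v₁|v₂|w] = 
  [  0,   3,  -3]
  [ -3,  -2,  -7]
  [ -3,   0,  -9]
Swap R1 ↔ R2
R3 → R3 - (1)·R1
R3 → R3 - (2/3)·R2
REF = 
  [ -3,  -2,  -7]
  [  0,   3,  -3]
  [  0,   0,   0]

No row of the form [0 0 | nonzero], so the system is consistent. Back-substitution gives c₁ = 3, c₂ = -1: w = (3)·v₁ + (-1)·v₂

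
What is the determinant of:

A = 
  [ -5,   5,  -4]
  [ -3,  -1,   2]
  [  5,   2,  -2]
34

Cofactor expansion along row 1:
det(A) = (-5)·((-1)(-2) - (2)(2)) - (5)·((-3)(-2) - (2)(5)) + (-4)·((-3)(2) - (-1)(5))
  = (-5)(-2) - (5)(-4) + (-4)(-1)
  = 34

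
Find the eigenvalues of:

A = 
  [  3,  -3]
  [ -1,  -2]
λ = (1 + √37)/2, (1 - √37)/2  (≈ 3.541, -2.541)

tr(A) = 1, det(A) = -9
Characteristic polynomial: λ² - tr(A)λ + det(A) = λ² - λ - 9
λ² - λ - 9 = 0  ⇒  λ = (1 ± √((-1)² - 4·(-9)))/2 = (1 ± √(37))/2
  = (1 + √37)/2,  (1 - √37)/2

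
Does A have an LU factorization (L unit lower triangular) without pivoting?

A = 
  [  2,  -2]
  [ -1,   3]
Yes.
A[1,1] = 2 ≠ 0, so Gaussian elimination proceeds without a row swap: multiplier ℓ₂₁ = (-1)/(2) = -1/2, and U[2,2] = 3 - (-1/2)(-2) = 2.
L = 
  [   1,    0]
  [-1/2,    1]
U = 
  [  2,  -2]
  [  0,   2]
Check row 2 of LU: [(-1/2)(2), (-1/2)(-2) + 2] = [-1, 3] = row 2 of A ✓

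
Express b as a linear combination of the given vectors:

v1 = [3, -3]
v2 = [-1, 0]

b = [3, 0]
c1 = 0, c2 = -3

b = 0·v1 + -3·v2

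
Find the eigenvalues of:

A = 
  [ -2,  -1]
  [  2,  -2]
tr(A) = -4, det(A) = 6
Characteristic polynomial: λ² - tr(A)λ + det(A) = λ² + 4λ + 6
λ² + 4λ + 6 = 0  ⇒  λ = (-4 ± √((4)² - 4·(6)))/2 = (-4 ± √(-8))/2
  = -2 + i√2,  -2 - i√2

λ = -2 + i√2, -2 - i√2  (≈ -2 + 1.414i, -2 - 1.414i)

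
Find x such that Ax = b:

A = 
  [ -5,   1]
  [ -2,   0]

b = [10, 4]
Row reduce the augmented matrix [A|b]:
R2 → R2 - (2/5)·R1
REF = 
  [  -5,    1,   10]
  [   0, -2/5,    0]

Back-substitution:
x₂ = 0 / (-2/5) = 0
x₁ = (10 - (1)(0)) / (-5) = -2

x = [-2, 0]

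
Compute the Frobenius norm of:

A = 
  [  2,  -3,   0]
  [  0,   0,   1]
||A||_F = 3.742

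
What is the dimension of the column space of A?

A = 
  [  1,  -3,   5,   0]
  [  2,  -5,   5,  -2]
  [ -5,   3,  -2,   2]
Row reduce:
R2 → R2 - (2)·R1
R3 → R3 + (5)·R1
R3 → R3 + (12)·R2
REF = 
  [  1,  -3,   5,   0]
  [  0,   1,  -5,  -2]
  [  0,   0, -37, -22]
Pivot columns: 1, 2, 3 → 3 pivots.
dim(Col(A)) = number of pivot columns = 3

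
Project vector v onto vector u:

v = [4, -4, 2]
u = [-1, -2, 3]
proj_u(v) = [-5/7, -10/7, 15/7]

v·u = (4)(-1) + (-4)(-2) + (2)(3) = 10
u·u = (-1)² + (-2)² + (3)² = 14
proj_u(v) = (v·u / u·u) × u = (10/14) × u = (5/7) × u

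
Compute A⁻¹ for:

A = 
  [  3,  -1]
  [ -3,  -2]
det(A) = (3)(-2) - (-1)(-3) = -9
For a 2×2 matrix, A⁻¹ = (1/det(A)) · [[d, -b], [-c, a]]
    = (-1/9) · [[-2, 1], [3, 3]]

A⁻¹ = 
  [ 2/9, -1/9]
  [-1/3, -1/3]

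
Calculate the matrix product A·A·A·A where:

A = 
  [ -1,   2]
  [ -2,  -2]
A² = A·A:
A²[1,1] = (-1)(-1) + (2)(-2) = -3
A²[1,2] = (-1)(2) + (2)(-2) = -6
A²[2,1] = (-2)(-1) + (-2)(-2) = 6
A²[2,2] = (-2)(2) + (-2)(-2) = 0
A² = 
  [ -3,  -6]
  [  6,   0]

A^3 = A^2·A:
A^3[1,1] = (-3)(-1) + (-6)(-2) = 15
A^3[1,2] = (-3)(2) + (-6)(-2) = 6
A^3[2,1] = (6)(-1) + (0)(-2) = -6
A^3[2,2] = (6)(2) + (0)(-2) = 12
A^3 = 
  [ 15,   6]
  [ -6,  12]

A^4 = A^3·A:
A^4[1,1] = (15)(-1) + (6)(-2) = -27
A^4[1,2] = (15)(2) + (6)(-2) = 18
A^4[2,1] = (-6)(-1) + (12)(-2) = -18
A^4[2,2] = (-6)(2) + (12)(-2) = -36
A^4 = 
  [-27,  18]
  [-18, -36]

Therefore
A^4 = 
  [-27,  18]
  [-18, -36]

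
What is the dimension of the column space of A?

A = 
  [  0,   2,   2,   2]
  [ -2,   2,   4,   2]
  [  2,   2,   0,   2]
Row reduce:
Swap R1 ↔ R2
R3 → R3 + (1)·R1
R3 → R3 - (2)·R2
REF = 
  [ -2,   2,   4,   2]
  [  0,   2,   2,   2]
  [  0,   0,   0,   0]
Pivot columns: 1, 2 → 2 pivots.
dim(Col(A)) = number of pivot columns = 2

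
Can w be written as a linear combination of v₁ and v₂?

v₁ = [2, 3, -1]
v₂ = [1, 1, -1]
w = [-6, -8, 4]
Yes

Form the augmented matrix and row-reduce:
[v₁|v₂|w] = 
  [  2,   1,  -6]
  [  3,   1,  -8]
  [ -1,  -1,   4]
R2 → R2 - (3/2)·R1
R3 → R3 + (1/2)·R1
R3 → R3 - (1)·R2
REF = 
  [   2,    1,   -6]
  [   0, -1/2,    1]
  [   0,    0,    0]

No row of the form [0 0 | nonzero], so the system is consistent. Back-substitution gives c₁ = -2, c₂ = -2: w = (-2)·v₁ + (-2)·v₂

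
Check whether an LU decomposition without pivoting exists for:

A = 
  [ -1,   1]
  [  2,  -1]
Yes.
A[1,1] = -1 ≠ 0, so Gaussian elimination proceeds without a row swap: multiplier ℓ₂₁ = (2)/(-1) = -2, and U[2,2] = -1 - (-2)(1) = 1.
L = 
  [  1,   0]
  [ -2,   1]
U = 
  [ -1,   1]
  [  0,   1]
Check row 2 of LU: [(-2)(-1), (-2)(1) + 1] = [2, -1] = row 2 of A ✓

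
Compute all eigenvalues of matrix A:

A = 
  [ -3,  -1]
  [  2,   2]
tr(A) = -1, det(A) = -4
Characteristic polynomial: λ² - tr(A)λ + det(A) = λ² + λ - 4
λ² + λ - 4 = 0  ⇒  λ = (-1 ± √((1)² - 4·(-4)))/2 = (-1 ± √(17))/2
  = (-1 + √17)/2,  (-1 - √17)/2

λ = (-1 + √17)/2, (-1 - √17)/2  (≈ 1.562, -2.562)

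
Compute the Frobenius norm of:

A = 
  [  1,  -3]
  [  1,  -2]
||A||_F = 3.873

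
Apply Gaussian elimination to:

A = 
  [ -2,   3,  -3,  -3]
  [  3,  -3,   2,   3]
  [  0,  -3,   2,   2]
Row operations:
R2 → R2 + (3/2)·R1
R3 → R3 + (2)·R2

Resulting echelon form:
REF = 
  [  -2,    3,   -3,   -3]
  [   0,  3/2, -5/2, -3/2]
  [   0,    0,   -3,   -1]

Rank = 3 (number of non-zero pivot rows).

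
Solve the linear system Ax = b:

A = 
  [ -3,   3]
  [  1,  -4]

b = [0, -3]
Row reduce the augmented matrix [A|b]:
R2 → R2 + (1/3)·R1
REF = 
  [ -3,   3,   0]
  [  0,  -3,  -3]

Back-substitution:
x₂ = (-3) / (-3) = 1
x₁ = (0 - (3)(1)) / (-3) = 1

x = [1, 1]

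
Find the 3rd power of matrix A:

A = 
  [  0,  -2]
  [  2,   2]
A² = A·A:
A²[1,1] = (0)(0) + (-2)(2) = -4
A²[1,2] = (0)(-2) + (-2)(2) = -4
A²[2,1] = (2)(0) + (2)(2) = 4
A²[2,2] = (2)(-2) + (2)(2) = 0
A² = 
  [ -4,  -4]
  [  4,   0]

A^3 = A^2·A:
A^3[1,1] = (-4)(0) + (-4)(2) = -8
A^3[1,2] = (-4)(-2) + (-4)(2) = 0
A^3[2,1] = (4)(0) + (0)(2) = 0
A^3[2,2] = (4)(-2) + (0)(2) = -8
A^3 = 
  [ -8,   0]
  [  0,  -8]

Therefore
A^3 = 
  [ -8,   0]
  [  0,  -8]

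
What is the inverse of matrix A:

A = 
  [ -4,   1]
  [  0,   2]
det(A) = (-4)(2) - (1)(0) = -8
For a 2×2 matrix, A⁻¹ = (1/det(A)) · [[d, -b], [-c, a]]
    = (-1/8) · [[2, -1], [0, -4]]

A⁻¹ = 
  [-1/4,  1/8]
  [   0,  1/2]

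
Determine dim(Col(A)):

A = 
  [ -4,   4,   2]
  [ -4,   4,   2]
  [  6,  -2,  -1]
dim(Col(A)) = 2

Row reduce:
R2 → R2 - (1)·R1
R3 → R3 + (3/2)·R1
Swap R2 ↔ R3
REF = 
  [ -4,   4,   2]
  [  0,   4,   2]
  [  0,   0,   0]
Pivot columns: 1, 2 → 2 pivots.
dim(Col(A)) = number of pivot columns = 2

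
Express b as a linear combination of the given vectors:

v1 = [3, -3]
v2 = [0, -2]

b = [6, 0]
c1 = 2, c2 = -3

b = 2·v1 + -3·v2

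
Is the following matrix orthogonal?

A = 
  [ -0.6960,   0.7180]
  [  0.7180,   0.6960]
Yes

AᵀA = 
  [  0.9999,   0]
  [  0,   0.9999]
≈ I (equal to I up to the 4-dp rounding of the entries)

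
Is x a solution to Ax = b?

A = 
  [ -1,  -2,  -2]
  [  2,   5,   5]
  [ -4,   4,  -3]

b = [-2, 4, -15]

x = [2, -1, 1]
Yes

Ax = [-2, 4, -15] = b ✓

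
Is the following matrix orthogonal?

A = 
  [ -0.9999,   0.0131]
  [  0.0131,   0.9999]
Yes

AᵀA = 
  [  1,   0]
  [  0,   1]
≈ I (equal to I up to the 4-dp rounding of the entries)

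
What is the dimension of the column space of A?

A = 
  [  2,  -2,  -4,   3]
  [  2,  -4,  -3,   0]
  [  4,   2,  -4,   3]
Row reduce:
R2 → R2 - (1)·R1
R3 → R3 - (2)·R1
R3 → R3 + (3)·R2
REF = 
  [  2,  -2,  -4,   3]
  [  0,  -2,   1,  -3]
  [  0,   0,   7, -12]
Pivot columns: 1, 2, 3 → 3 pivots.
dim(Col(A)) = number of pivot columns = 3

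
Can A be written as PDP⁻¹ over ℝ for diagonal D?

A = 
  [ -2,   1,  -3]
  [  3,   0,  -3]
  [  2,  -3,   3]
No

Characteristic polynomial: det(λI - A) = λ³ - λ² - 12λ - 30
By the rational root theorem any rational root is an integer dividing 30; none of those is a root, so p(λ) has no rational roots and hence (being an irreducible cubic) no repeated roots.
Discriminant of the cubic: Δ = -23844
Δ < 0 ⇒ one real eigenvalue and a complex-conjugate pair: λ ≈ 4.801, -1.901 + 1.624i, -1.901 - 1.624i
Has complex eigenvalues (not diagonalizable over ℝ).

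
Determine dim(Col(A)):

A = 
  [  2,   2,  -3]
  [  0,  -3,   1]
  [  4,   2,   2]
Row reduce:
R3 → R3 - (2)·R1
R3 → R3 - (2/3)·R2
REF = 
  [   2,    2,   -3]
  [   0,   -3,    1]
  [   0,    0, 22/3]
Pivot columns: 1, 2, 3 → 3 pivots.
dim(Col(A)) = number of pivot columns = 3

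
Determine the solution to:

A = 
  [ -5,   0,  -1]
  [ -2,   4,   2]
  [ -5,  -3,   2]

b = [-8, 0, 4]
x = [1, -1, 3]

Row reduce the augmented matrix [A|b]:
R2 → R2 - (2/5)·R1
R3 → R3 - (1)·R1
R3 → R3 + (3/4)·R2
REF = 
  [  -5,    0,   -1,   -8]
  [   0,    4, 12/5, 16/5]
  [   0,    0, 24/5, 72/5]

Back-substitution:
x₃ = (72/5) / (24/5) = 3
x₂ = (16/5 - (12/5)(3)) / 4 = -1
x₁ = (-8 - (0)(-1) - (-1)(3)) / (-5) = 1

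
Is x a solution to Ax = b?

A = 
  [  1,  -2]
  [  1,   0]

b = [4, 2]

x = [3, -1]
No

Ax = [5, 3] ≠ b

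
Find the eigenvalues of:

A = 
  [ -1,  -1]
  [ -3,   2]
tr(A) = 1, det(A) = -5
Characteristic polynomial: λ² - tr(A)λ + det(A) = λ² - λ - 5
λ² - λ - 5 = 0  ⇒  λ = (1 ± √((-1)² - 4·(-5)))/2 = (1 ± √(21))/2
  = (1 + √21)/2,  (1 - √21)/2

λ = (1 + √21)/2, (1 - √21)/2  (≈ 2.791, -1.791)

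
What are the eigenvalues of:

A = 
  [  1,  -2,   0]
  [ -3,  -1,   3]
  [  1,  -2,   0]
Characteristic polynomial: det(λI - A) = λ³ - λ
The constant term is 0, so λ = 0 is a root: p(λ) = λ(λ² - 1)
λ² - 1 = (λ + 1)(λ - 1)

λ = 0, 1, -1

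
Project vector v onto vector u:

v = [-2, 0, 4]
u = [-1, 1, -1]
v·u = (-2)(-1) + (0)(1) + (4)(-1) = -2
u·u = (-1)² + (1)² + (-1)² = 3
proj_u(v) = (v·u / u·u) × u = (-2/3) × u

proj_u(v) = [2/3, -2/3, 2/3]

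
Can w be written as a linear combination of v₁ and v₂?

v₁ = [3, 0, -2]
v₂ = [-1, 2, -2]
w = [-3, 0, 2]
Yes

Form the augmented matrix and row-reduce:
[v₁|v₂|w] = 
  [  3,  -1,  -3]
  [  0,   2,   0]
  [ -2,  -2,   2]
R3 → R3 + (2/3)·R1
R3 → R3 + (4/3)·R2
REF = 
  [  3,  -1,  -3]
  [  0,   2,   0]
  [  0,   0,   0]

No row of the form [0 0 | nonzero], so the system is consistent. Back-substitution gives c₁ = -1, c₂ = 0: w = (-1)·v₁ + (0)·v₂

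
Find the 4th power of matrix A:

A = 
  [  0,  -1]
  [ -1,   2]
A^4 = 
  [  5, -12]
  [-12,  29]

A² = A·A:
A²[1,1] = (0)(0) + (-1)(-1) = 1
A²[1,2] = (0)(-1) + (-1)(2) = -2
A²[2,1] = (-1)(0) + (2)(-1) = -2
A²[2,2] = (-1)(-1) + (2)(2) = 5
A² = 
  [  1,  -2]
  [ -2,   5]

A^3 = A^2·A:
A^3[1,1] = (1)(0) + (-2)(-1) = 2
A^3[1,2] = (1)(-1) + (-2)(2) = -5
A^3[2,1] = (-2)(0) + (5)(-1) = -5
A^3[2,2] = (-2)(-1) + (5)(2) = 12
A^3 = 
  [  2,  -5]
  [ -5,  12]

A^4 = A^3·A:
A^4[1,1] = (2)(0) + (-5)(-1) = 5
A^4[1,2] = (2)(-1) + (-5)(2) = -12
A^4[2,1] = (-5)(0) + (12)(-1) = -12
A^4[2,2] = (-5)(-1) + (12)(2) = 29
A^4 = 
  [  5, -12]
  [-12,  29]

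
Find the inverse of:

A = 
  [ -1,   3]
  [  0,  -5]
det(A) = (-1)(-5) - (3)(0) = 5
For a 2×2 matrix, A⁻¹ = (1/det(A)) · [[d, -b], [-c, a]]
    = (1/5) · [[-5, -3], [0, -1]]

A⁻¹ = 
  [  -1, -3/5]
  [   0, -1/5]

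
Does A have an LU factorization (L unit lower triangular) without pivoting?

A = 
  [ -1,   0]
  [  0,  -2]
Yes.
A[1,1] = -1 ≠ 0, so Gaussian elimination proceeds without a row swap: multiplier ℓ₂₁ = (0)/(-1) = 0, and U[2,2] = -2 - (0)(0) = -2.
L = 
  [  1,   0]
  [  0,   1]
U = 
  [ -1,   0]
  [  0,  -2]
Check row 2 of LU: [(0)(-1), (0)(0) + (-2)] = [0, -2] = row 2 of A ✓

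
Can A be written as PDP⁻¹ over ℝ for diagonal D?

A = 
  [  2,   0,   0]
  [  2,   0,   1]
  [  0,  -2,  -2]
No

Characteristic polynomial: det(λI - A) = λ³ - 2λ - 4
Testing integer divisors of the constant term: p(2) = 0, so (λ - 2) is a factor:
p(λ) = (λ - 2)(λ² + 2λ + 2)
λ² + 2λ + 2 = 0  ⇒  λ = (-2 ± √((2)² - 4·(2)))/2 = (-2 ± √(-4))/2
  = -1 + i,  -1 - i
Eigenvalues: 2, -1 + i, -1 - i  (≈ 2, -1 + 1i, -1 - 1i)
Has complex eigenvalues (not diagonalizable over ℝ).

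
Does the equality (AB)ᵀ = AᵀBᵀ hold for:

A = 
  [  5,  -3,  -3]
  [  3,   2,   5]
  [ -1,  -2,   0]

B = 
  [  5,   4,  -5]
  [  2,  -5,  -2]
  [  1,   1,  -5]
No

(AB)ᵀ = 
  [ 16,  24,  -9]
  [ 32,   7,   6]
  [ -4, -44,   9]

AᵀBᵀ = 
  [ 42,  -3,  13]
  [  3, -12,   9]
  [  5, -31,   2]

The two matrices differ, so (AB)ᵀ ≠ AᵀBᵀ in general. The correct identity is (AB)ᵀ = BᵀAᵀ.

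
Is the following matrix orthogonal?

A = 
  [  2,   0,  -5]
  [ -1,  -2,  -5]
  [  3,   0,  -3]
No

AᵀA = 
  [ 14,   2, -14]
  [  2,   4,  10]
  [-14,  10,  59]
≠ I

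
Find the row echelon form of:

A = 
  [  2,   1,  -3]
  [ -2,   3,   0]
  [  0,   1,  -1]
Row operations:
R2 → R2 + (1)·R1
R3 → R3 - (1/4)·R2

Resulting echelon form:
REF = 
  [   2,    1,   -3]
  [   0,    4,   -3]
  [   0,    0, -1/4]

Rank = 3 (number of non-zero pivot rows).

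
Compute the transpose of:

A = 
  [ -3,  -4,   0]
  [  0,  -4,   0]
Aᵀ = 
  [ -3,   0]
  [ -4,  -4]
  [  0,   0]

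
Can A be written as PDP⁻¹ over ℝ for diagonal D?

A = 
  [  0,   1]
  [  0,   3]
Yes

tr(A) = 3, det(A) = 0
Characteristic polynomial: λ² - tr(A)λ + det(A) = λ² - 3λ
λ² - 3λ = λ(λ - 3)
Eigenvalues: 3, 0
λ=0: alg. mult. = 1, geom. mult. = 2 - rank(A - (0)I) = 2 - 1 = 1
λ=3: alg. mult. = 1, geom. mult. = 2 - rank(A - (3)I) = 2 - 1 = 1
Sum of geometric multiplicities equals n, so A has n independent eigenvectors.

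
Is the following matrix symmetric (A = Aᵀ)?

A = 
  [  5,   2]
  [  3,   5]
No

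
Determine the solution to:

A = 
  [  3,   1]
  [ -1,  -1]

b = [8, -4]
x = [2, 2]

Row reduce the augmented matrix [A|b]:
R2 → R2 + (1/3)·R1
REF = 
  [   3,    1,    8]
  [   0, -2/3, -4/3]

Back-substitution:
x₂ = (-4/3) / (-2/3) = 2
x₁ = (8 - (1)(2)) / 3 = 2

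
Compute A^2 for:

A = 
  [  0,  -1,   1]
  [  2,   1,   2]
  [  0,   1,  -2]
A² = A·A:
A²[1,1] = (0)(0) + (-1)(2) + (1)(0) = -2
A²[1,2] = (0)(-1) + (-1)(1) + (1)(1) = 0
A²[1,3] = (0)(1) + (-1)(2) + (1)(-2) = -4
A²[2,1] = (2)(0) + (1)(2) + (2)(0) = 2
A²[2,2] = (2)(-1) + (1)(1) + (2)(1) = 1
A²[2,3] = (2)(1) + (1)(2) + (2)(-2) = 0
A²[3,1] = (0)(0) + (1)(2) + (-2)(0) = 2
A²[3,2] = (0)(-1) + (1)(1) + (-2)(1) = -1
A²[3,3] = (0)(1) + (1)(2) + (-2)(-2) = 6
A² = 
  [ -2,   0,  -4]
  [  2,   1,   0]
  [  2,  -1,   6]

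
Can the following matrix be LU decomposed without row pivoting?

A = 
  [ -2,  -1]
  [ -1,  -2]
Yes.
A[1,1] = -2 ≠ 0, so Gaussian elimination proceeds without a row swap: multiplier ℓ₂₁ = (-1)/(-2) = 1/2, and U[2,2] = -2 - (1/2)(-1) = -3/2.
L = 
  [  1,   0]
  [1/2,   1]
U = 
  [  -2,   -1]
  [   0, -3/2]
Check row 2 of LU: [(1/2)(-2), (1/2)(-1) + (-3/2)] = [-1, -2] = row 2 of A ✓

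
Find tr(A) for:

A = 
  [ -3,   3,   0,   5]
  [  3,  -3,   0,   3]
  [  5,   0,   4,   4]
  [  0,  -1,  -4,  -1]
-3

tr(A) = -3 + -3 + 4 + -1 = -3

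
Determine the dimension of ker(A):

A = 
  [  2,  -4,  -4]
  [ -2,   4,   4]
nullity(A) = 2

Row reduce:
R2 → R2 + (1)·R1
REF = 
  [  2,  -4,  -4]
  [  0,   0,   0]
Pivot columns: 1 → 1 pivot.
rank(A) = 1, so nullity(A) = 3 - 1 = 2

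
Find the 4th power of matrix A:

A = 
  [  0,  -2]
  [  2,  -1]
A^4 = 
  [ 12, -14]
  [ 14,   5]

A² = A·A:
A²[1,1] = (0)(0) + (-2)(2) = -4
A²[1,2] = (0)(-2) + (-2)(-1) = 2
A²[2,1] = (2)(0) + (-1)(2) = -2
A²[2,2] = (2)(-2) + (-1)(-1) = -3
A² = 
  [ -4,   2]
  [ -2,  -3]

A^3 = A^2·A:
A^3[1,1] = (-4)(0) + (2)(2) = 4
A^3[1,2] = (-4)(-2) + (2)(-1) = 6
A^3[2,1] = (-2)(0) + (-3)(2) = -6
A^3[2,2] = (-2)(-2) + (-3)(-1) = 7
A^3 = 
  [  4,   6]
  [ -6,   7]

A^4 = A^3·A:
A^4[1,1] = (4)(0) + (6)(2) = 12
A^4[1,2] = (4)(-2) + (6)(-1) = -14
A^4[2,1] = (-6)(0) + (7)(2) = 14
A^4[2,2] = (-6)(-2) + (7)(-1) = 5
A^4 = 
  [ 12, -14]
  [ 14,   5]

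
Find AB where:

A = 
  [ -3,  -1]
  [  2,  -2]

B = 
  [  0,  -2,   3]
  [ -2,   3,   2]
AB = 
  [  2,   3, -11]
  [  4, -10,   2]

A is 2×2 and B is 2×3, so AB is 2×3. Each entry is (row of A)·(column of B):
AB[1,1] = (-3)(0) + (-1)(-2) = 2
AB[1,2] = (-3)(-2) + (-1)(3) = 3
AB[1,3] = (-3)(3) + (-1)(2) = -11
AB[2,1] = (2)(0) + (-2)(-2) = 4
AB[2,2] = (2)(-2) + (-2)(3) = -10
AB[2,3] = (2)(3) + (-2)(2) = 2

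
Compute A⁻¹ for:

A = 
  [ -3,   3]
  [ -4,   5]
det(A) = (-3)(5) - (3)(-4) = -3
For a 2×2 matrix, A⁻¹ = (1/det(A)) · [[d, -b], [-c, a]]
    = (-1/3) · [[5, -3], [4, -3]]

A⁻¹ = 
  [-5/3,    1]
  [-4/3,    1]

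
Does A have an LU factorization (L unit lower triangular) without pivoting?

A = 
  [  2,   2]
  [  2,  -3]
Yes.
A[1,1] = 2 ≠ 0, so Gaussian elimination proceeds without a row swap: multiplier ℓ₂₁ = (2)/(2) = 1, and U[2,2] = -3 - (1)(2) = -5.
L = 
  [  1,   0]
  [  1,   1]
U = 
  [  2,   2]
  [  0,  -5]
Check row 2 of LU: [(1)(2), (1)(2) + (-5)] = [2, -3] = row 2 of A ✓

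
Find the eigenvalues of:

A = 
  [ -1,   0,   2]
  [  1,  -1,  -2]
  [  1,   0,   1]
λ = -1, √3, -√3  (≈ -1, 1.732, -1.732)

Characteristic polynomial: det(λI - A) = λ³ + λ² - 3λ - 3
Testing integer divisors of the constant term: p(-1) = 0, so (λ + 1) is a factor:
p(λ) = (λ + 1)(λ² - 3)
λ² - 3 = 0  ⇒  λ = (0 ± √((0)² - 4·(-3)))/2 = (0 ± √(12))/2
  = √3,  -√3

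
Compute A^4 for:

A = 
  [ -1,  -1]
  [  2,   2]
A^4 = 
  [ -1,  -1]
  [  2,   2]

A² = A·A:
A²[1,1] = (-1)(-1) + (-1)(2) = -1
A²[1,2] = (-1)(-1) + (-1)(2) = -1
A²[2,1] = (2)(-1) + (2)(2) = 2
A²[2,2] = (2)(-1) + (2)(2) = 2
A² = 
  [ -1,  -1]
  [  2,   2]

A^3 = A^2·A:
A^3[1,1] = (-1)(-1) + (-1)(2) = -1
A^3[1,2] = (-1)(-1) + (-1)(2) = -1
A^3[2,1] = (2)(-1) + (2)(2) = 2
A^3[2,2] = (2)(-1) + (2)(2) = 2
A^3 = 
  [ -1,  -1]
  [  2,   2]

A^4 = A^3·A:
A^4[1,1] = (-1)(-1) + (-1)(2) = -1
A^4[1,2] = (-1)(-1) + (-1)(2) = -1
A^4[2,1] = (2)(-1) + (2)(2) = 2
A^4[2,2] = (2)(-1) + (2)(2) = 2
A^4 = 
  [ -1,  -1]
  [  2,   2]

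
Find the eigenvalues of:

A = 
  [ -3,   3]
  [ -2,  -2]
λ = (-5 + i√23)/2, (-5 - i√23)/2  (≈ -2.5 + 2.398i, -2.5 - 2.398i)

tr(A) = -5, det(A) = 12
Characteristic polynomial: λ² - tr(A)λ + det(A) = λ² + 5λ + 12
λ² + 5λ + 12 = 0  ⇒  λ = (-5 ± √((5)² - 4·(12)))/2 = (-5 ± √(-23))/2
  = (-5 + i√23)/2,  (-5 - i√23)/2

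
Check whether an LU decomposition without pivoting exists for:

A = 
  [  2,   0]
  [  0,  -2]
Yes.
A[1,1] = 2 ≠ 0, so Gaussian elimination proceeds without a row swap: multiplier ℓ₂₁ = (0)/(2) = 0, and U[2,2] = -2 - (0)(0) = -2.
L = 
  [  1,   0]
  [  0,   1]
U = 
  [  2,   0]
  [  0,  -2]
Check row 2 of LU: [(0)(2), (0)(0) + (-2)] = [0, -2] = row 2 of A ✓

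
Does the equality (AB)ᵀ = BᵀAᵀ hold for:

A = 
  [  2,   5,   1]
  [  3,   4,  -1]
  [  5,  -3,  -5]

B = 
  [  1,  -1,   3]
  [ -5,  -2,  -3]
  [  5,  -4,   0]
Yes

(AB)ᵀ = 
  [-18, -22,  -5]
  [-16,  -7,  21]
  [ -9,  -3,  24]

BᵀAᵀ = 
  [-18, -22,  -5]
  [-16,  -7,  21]
  [ -9,  -3,  24]

Both sides are equal — this is the standard identity (AB)ᵀ = BᵀAᵀ, which holds for all A, B.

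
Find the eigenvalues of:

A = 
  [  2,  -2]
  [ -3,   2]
λ = 2 + √6, 2 - √6  (≈ 4.449, -0.4495)

tr(A) = 4, det(A) = -2
Characteristic polynomial: λ² - tr(A)λ + det(A) = λ² - 4λ - 2
λ² - 4λ - 2 = 0  ⇒  λ = (4 ± √((-4)² - 4·(-2)))/2 = (4 ± √(24))/2
  = 2 + √6,  2 - √6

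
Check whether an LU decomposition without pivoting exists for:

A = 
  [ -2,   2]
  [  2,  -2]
Yes.
A[1,1] = -2 ≠ 0, so Gaussian elimination proceeds without a row swap: multiplier ℓ₂₁ = (2)/(-2) = -1, and U[2,2] = -2 - (-1)(2) = 0.
L = 
  [  1,   0]
  [ -1,   1]
U = 
  [ -2,   2]
  [  0,   0]
Check row 2 of LU: [(-1)(-2), (-1)(2) + 0] = [2, -2] = row 2 of A ✓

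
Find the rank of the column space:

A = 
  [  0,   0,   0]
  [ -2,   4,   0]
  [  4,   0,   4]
Row reduce:
Swap R1 ↔ R2
R3 → R3 + (2)·R1
Swap R2 ↔ R3
REF = 
  [ -2,   4,   0]
  [  0,   8,   4]
  [  0,   0,   0]
Pivot columns: 1, 2 → 2 pivots.
dim(Col(A)) = number of pivot columns = 2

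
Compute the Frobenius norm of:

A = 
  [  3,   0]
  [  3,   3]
||A||_F = 5.196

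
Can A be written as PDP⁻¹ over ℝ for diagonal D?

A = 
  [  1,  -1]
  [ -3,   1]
Yes

tr(A) = 2, det(A) = -2
Characteristic polynomial: λ² - tr(A)λ + det(A) = λ² - 2λ - 2
λ² - 2λ - 2 = 0  ⇒  λ = (2 ± √((-2)² - 4·(-2)))/2 = (2 ± √(12))/2
  = 1 + √3,  1 - √3
Eigenvalues: 1 + √3, 1 - √3  (≈ 2.732, -0.7321)
The two irrational eigenvalues are distinct (simple), so each has alg. mult. = geom. mult. = 1.
Sum of geometric multiplicities equals n, so A has n independent eigenvectors.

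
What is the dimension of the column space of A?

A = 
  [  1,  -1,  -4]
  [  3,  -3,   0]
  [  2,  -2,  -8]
Row reduce:
R2 → R2 - (3)·R1
R3 → R3 - (2)·R1
REF = 
  [  1,  -1,  -4]
  [  0,   0,  12]
  [  0,   0,   0]
Pivot columns: 1, 3 → 2 pivots.
dim(Col(A)) = number of pivot columns = 2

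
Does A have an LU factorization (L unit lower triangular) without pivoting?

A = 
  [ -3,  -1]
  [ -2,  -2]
Yes.
A[1,1] = -3 ≠ 0, so Gaussian elimination proceeds without a row swap: multiplier ℓ₂₁ = (-2)/(-3) = 2/3, and U[2,2] = -2 - (2/3)(-1) = -4/3.
L = 
  [  1,   0]
  [2/3,   1]
U = 
  [  -3,   -1]
  [   0, -4/3]
Check row 2 of LU: [(2/3)(-3), (2/3)(-1) + (-4/3)] = [-2, -2] = row 2 of A ✓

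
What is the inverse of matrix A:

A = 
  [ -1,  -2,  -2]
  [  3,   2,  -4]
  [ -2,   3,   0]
det(A) = (-1)·((2)(0) - (-4)(3)) - (-2)·((3)(0) - (-4)(-2)) + (-2)·((3)(3) - (2)(-2))
  = (-1)(12) - (-2)(-8) + (-2)(13)
  = -54
det(A) = -54 ≠ 0, so A is invertible.

Cofactors Cᵢⱼ = (-1)ⁱ⁺ʲ·Mᵢⱼ:
C = 
  [ 12,   8,  13]
  [ -6,  -4,   7]
  [ 12, -10,   4]

adj(A) = Cᵀ:
adj(A) = 
  [ 12,  -6,  12]
  [  8,  -4, -10]
  [ 13,   7,   4]

A⁻¹ = (-1/54) · adj(A):
A⁻¹ = 
  [  -2/9,    1/9,   -2/9]
  [ -4/27,   2/27,   5/27]
  [-13/54,  -7/54,  -2/27]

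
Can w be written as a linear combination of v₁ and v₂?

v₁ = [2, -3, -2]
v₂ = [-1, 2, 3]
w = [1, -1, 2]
No

Form the augmented matrix and row-reduce:
[v₁|v₂|w] = 
  [  2,  -1,   1]
  [ -3,   2,  -1]
  [ -2,   3,   2]
R2 → R2 + (3/2)·R1
R3 → R3 + (1)·R1
R3 → R3 - (4)·R2
REF = 
  [  2,  -1,   1]
  [  0, 1/2, 1/2]
  [  0,   0,   1]

Row 3 reads [0 0 | 1], i.e. 0 = 1, so the system is inconsistent and w ∉ span{v₁, v₂}.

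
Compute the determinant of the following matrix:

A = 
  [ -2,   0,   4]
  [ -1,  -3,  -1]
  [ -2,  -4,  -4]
Cofactor expansion along row 1:
det(A) = (-2)·((-3)(-4) - (-1)(-4)) - (0)·((-1)(-4) - (-1)(-2)) + (4)·((-1)(-4) - (-3)(-2))
  = (-2)(8) - (0)(2) + (4)(-2)
  = -24

det(A) = -24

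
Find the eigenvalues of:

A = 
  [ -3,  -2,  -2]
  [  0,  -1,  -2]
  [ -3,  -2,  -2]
Characteristic polynomial: det(λI - A) = λ³ + 6λ² + λ
The constant term is 0, so λ = 0 is a root: p(λ) = λ(λ² + 6λ + 1)
λ² + 6λ + 1 = 0  ⇒  λ = (-6 ± √((6)² - 4·(1)))/2 = (-6 ± √(32))/2
  = -3 + 2√2,  -3 - 2√2

λ = 0, -3 + 2√2, -3 - 2√2  (≈ 0, -0.1716, -5.828)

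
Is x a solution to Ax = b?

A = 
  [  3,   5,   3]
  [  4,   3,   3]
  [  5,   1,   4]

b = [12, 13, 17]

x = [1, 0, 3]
Yes

Ax = [12, 13, 17] = b ✓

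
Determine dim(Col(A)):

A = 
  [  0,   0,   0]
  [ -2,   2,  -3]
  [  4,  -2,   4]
Row reduce:
Swap R1 ↔ R2
R3 → R3 + (2)·R1
Swap R2 ↔ R3
REF = 
  [ -2,   2,  -3]
  [  0,   2,  -2]
  [  0,   0,   0]
Pivot columns: 1, 2 → 2 pivots.
dim(Col(A)) = number of pivot columns = 2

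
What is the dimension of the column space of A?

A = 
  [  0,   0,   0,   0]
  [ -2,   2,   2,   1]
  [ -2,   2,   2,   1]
dim(Col(A)) = 1

Row reduce:
Swap R1 ↔ R2
R3 → R3 - (1)·R1
REF = 
  [ -2,   2,   2,   1]
  [  0,   0,   0,   0]
  [  0,   0,   0,   0]
Pivot columns: 1 → 1 pivot.
dim(Col(A)) = number of pivot columns = 1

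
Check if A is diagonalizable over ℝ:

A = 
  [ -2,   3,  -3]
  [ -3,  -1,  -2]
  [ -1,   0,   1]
No

Characteristic polynomial: det(λI - A) = λ³ + 2λ² + 5λ - 20
By the rational root theorem any rational root is an integer dividing 20; none of those is a root, so p(λ) has no rational roots and hence (being an irreducible cubic) no repeated roots.
Discriminant of the cubic: Δ = -14160
Δ < 0 ⇒ one real eigenvalue and a complex-conjugate pair: λ ≈ -1.869 + 2.83i, -1.869 - 2.83i, 1.739
Has complex eigenvalues (not diagonalizable over ℝ).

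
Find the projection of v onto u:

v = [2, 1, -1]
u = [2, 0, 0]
v·u = (2)(2) + (1)(0) + (-1)(0) = 4
u·u = (2)² + (0)² + (0)² = 4
proj_u(v) = (v·u / u·u) × u = (4/4) × u = (1) × u

proj_u(v) = [2, 0, 0]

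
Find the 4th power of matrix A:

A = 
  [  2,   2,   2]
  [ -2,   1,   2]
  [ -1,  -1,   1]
A² = A·A:
A²[1,1] = (2)(2) + (2)(-2) + (2)(-1) = -2
A²[1,2] = (2)(2) + (2)(1) + (2)(-1) = 4
A²[1,3] = (2)(2) + (2)(2) + (2)(1) = 10
A²[2,1] = (-2)(2) + (1)(-2) + (2)(-1) = -8
A²[2,2] = (-2)(2) + (1)(1) + (2)(-1) = -5
A²[2,3] = (-2)(2) + (1)(2) + (2)(1) = 0
A²[3,1] = (-1)(2) + (-1)(-2) + (1)(-1) = -1
A²[3,2] = (-1)(2) + (-1)(1) + (1)(-1) = -4
A²[3,3] = (-1)(2) + (-1)(2) + (1)(1) = -3
A² = 
  [ -2,   4,  10]
  [ -8,  -5,   0]
  [ -1,  -4,  -3]

A^3 = A^2·A:
A^3[1,1] = (-2)(2) + (4)(-2) + (10)(-1) = -22
A^3[1,2] = (-2)(2) + (4)(1) + (10)(-1) = -10
A^3[1,3] = (-2)(2) + (4)(2) + (10)(1) = 14
A^3[2,1] = (-8)(2) + (-5)(-2) + (0)(-1) = -6
A^3[2,2] = (-8)(2) + (-5)(1) + (0)(-1) = -21
A^3[2,3] = (-8)(2) + (-5)(2) + (0)(1) = -26
A^3[3,1] = (-1)(2) + (-4)(-2) + (-3)(-1) = 9
A^3[3,2] = (-1)(2) + (-4)(1) + (-3)(-1) = -3
A^3[3,3] = (-1)(2) + (-4)(2) + (-3)(1) = -13
A^3 = 
  [-22, -10,  14]
  [ -6, -21, -26]
  [  9,  -3, -13]

A^4 = A^3·A:
A^4[1,1] = (-22)(2) + (-10)(-2) + (14)(-1) = -38
A^4[1,2] = (-22)(2) + (-10)(1) + (14)(-1) = -68
A^4[1,3] = (-22)(2) + (-10)(2) + (14)(1) = -50
A^4[2,1] = (-6)(2) + (-21)(-2) + (-26)(-1) = 56
A^4[2,2] = (-6)(2) + (-21)(1) + (-26)(-1) = -7
A^4[2,3] = (-6)(2) + (-21)(2) + (-26)(1) = -80
A^4[3,1] = (9)(2) + (-3)(-2) + (-13)(-1) = 37
A^4[3,2] = (9)(2) + (-3)(1) + (-13)(-1) = 28
A^4[3,3] = (9)(2) + (-3)(2) + (-13)(1) = -1
A^4 = 
  [-38, -68, -50]
  [ 56,  -7, -80]
  [ 37,  28,  -1]

Therefore
A^4 = 
  [-38, -68, -50]
  [ 56,  -7, -80]
  [ 37,  28,  -1]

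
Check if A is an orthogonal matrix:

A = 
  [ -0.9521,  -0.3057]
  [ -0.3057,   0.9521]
Yes

AᵀA = 
  [  0.9999,   0]
  [  0,   0.9999]
≈ I (equal to I up to the 4-dp rounding of the entries)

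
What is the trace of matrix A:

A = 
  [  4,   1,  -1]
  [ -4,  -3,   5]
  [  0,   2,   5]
6

tr(A) = 4 + -3 + 5 = 6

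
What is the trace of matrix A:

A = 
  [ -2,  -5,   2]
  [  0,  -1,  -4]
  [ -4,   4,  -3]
-6

tr(A) = -2 + -1 + -3 = -6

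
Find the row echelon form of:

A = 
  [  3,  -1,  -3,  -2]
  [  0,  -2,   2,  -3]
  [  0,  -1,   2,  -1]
Row operations:
R3 → R3 - (1/2)·R2

Resulting echelon form:
REF = 
  [  3,  -1,  -3,  -2]
  [  0,  -2,   2,  -3]
  [  0,   0,   1, 1/2]

Rank = 3 (number of non-zero pivot rows).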